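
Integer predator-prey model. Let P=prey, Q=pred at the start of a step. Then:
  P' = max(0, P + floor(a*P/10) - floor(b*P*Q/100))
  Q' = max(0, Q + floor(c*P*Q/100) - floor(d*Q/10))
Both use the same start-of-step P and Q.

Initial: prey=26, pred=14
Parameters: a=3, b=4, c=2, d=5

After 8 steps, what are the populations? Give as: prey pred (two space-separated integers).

Step 1: prey: 26+7-14=19; pred: 14+7-7=14
Step 2: prey: 19+5-10=14; pred: 14+5-7=12
Step 3: prey: 14+4-6=12; pred: 12+3-6=9
Step 4: prey: 12+3-4=11; pred: 9+2-4=7
Step 5: prey: 11+3-3=11; pred: 7+1-3=5
Step 6: prey: 11+3-2=12; pred: 5+1-2=4
Step 7: prey: 12+3-1=14; pred: 4+0-2=2
Step 8: prey: 14+4-1=17; pred: 2+0-1=1

Answer: 17 1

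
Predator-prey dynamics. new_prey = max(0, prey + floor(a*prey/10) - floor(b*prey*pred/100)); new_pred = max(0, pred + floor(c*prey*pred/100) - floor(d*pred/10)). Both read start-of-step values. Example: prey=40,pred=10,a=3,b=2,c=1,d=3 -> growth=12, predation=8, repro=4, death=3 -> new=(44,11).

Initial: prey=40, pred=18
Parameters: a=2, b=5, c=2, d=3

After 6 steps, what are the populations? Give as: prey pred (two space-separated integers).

Step 1: prey: 40+8-36=12; pred: 18+14-5=27
Step 2: prey: 12+2-16=0; pred: 27+6-8=25
Step 3: prey: 0+0-0=0; pred: 25+0-7=18
Step 4: prey: 0+0-0=0; pred: 18+0-5=13
Step 5: prey: 0+0-0=0; pred: 13+0-3=10
Step 6: prey: 0+0-0=0; pred: 10+0-3=7

Answer: 0 7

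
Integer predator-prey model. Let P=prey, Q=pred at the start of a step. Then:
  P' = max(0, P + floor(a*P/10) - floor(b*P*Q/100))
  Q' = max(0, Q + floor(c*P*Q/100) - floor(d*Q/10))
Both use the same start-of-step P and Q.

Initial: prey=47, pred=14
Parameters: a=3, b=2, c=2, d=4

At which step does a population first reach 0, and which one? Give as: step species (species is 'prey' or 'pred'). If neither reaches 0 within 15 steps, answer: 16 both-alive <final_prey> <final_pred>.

Step 1: prey: 47+14-13=48; pred: 14+13-5=22
Step 2: prey: 48+14-21=41; pred: 22+21-8=35
Step 3: prey: 41+12-28=25; pred: 35+28-14=49
Step 4: prey: 25+7-24=8; pred: 49+24-19=54
Step 5: prey: 8+2-8=2; pred: 54+8-21=41
Step 6: prey: 2+0-1=1; pred: 41+1-16=26
Step 7: prey: 1+0-0=1; pred: 26+0-10=16
Step 8: prey: 1+0-0=1; pred: 16+0-6=10
Step 9: prey: 1+0-0=1; pred: 10+0-4=6
Step 10: prey: 1+0-0=1; pred: 6+0-2=4
Step 11: prey: 1+0-0=1; pred: 4+0-1=3
Step 12: prey: 1+0-0=1; pred: 3+0-1=2
Step 13: prey: 1+0-0=1; pred: 2+0-0=2
Steps 14-15: state stable at prey=1, pred=2 (no change)
No extinction within 15 steps

Answer: 16 both-alive 1 2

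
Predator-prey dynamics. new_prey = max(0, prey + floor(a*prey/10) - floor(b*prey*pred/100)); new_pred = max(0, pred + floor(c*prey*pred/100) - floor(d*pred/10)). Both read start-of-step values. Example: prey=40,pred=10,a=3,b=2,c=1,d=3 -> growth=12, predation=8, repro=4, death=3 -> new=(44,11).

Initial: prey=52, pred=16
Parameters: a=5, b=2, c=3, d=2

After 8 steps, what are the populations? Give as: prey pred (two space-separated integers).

Step 1: prey: 52+26-16=62; pred: 16+24-3=37
Step 2: prey: 62+31-45=48; pred: 37+68-7=98
Step 3: prey: 48+24-94=0; pred: 98+141-19=220
Step 4: prey: 0+0-0=0; pred: 220+0-44=176
Step 5: prey: 0+0-0=0; pred: 176+0-35=141
Step 6: prey: 0+0-0=0; pred: 141+0-28=113
Step 7: prey: 0+0-0=0; pred: 113+0-22=91
Step 8: prey: 0+0-0=0; pred: 91+0-18=73

Answer: 0 73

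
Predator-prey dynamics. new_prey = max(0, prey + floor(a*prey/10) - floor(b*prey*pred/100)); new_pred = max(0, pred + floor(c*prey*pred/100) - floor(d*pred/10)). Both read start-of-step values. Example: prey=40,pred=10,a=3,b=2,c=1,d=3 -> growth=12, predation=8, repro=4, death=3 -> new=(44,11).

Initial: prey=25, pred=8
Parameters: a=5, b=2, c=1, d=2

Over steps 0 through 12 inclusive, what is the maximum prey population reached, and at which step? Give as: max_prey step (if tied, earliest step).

Answer: 90 6

Derivation:
Step 1: prey: 25+12-4=33; pred: 8+2-1=9
Step 2: prey: 33+16-5=44; pred: 9+2-1=10
Step 3: prey: 44+22-8=58; pred: 10+4-2=12
Step 4: prey: 58+29-13=74; pred: 12+6-2=16
Step 5: prey: 74+37-23=88; pred: 16+11-3=24
Step 6: prey: 88+44-42=90; pred: 24+21-4=41
Step 7: prey: 90+45-73=62; pred: 41+36-8=69
Step 8: prey: 62+31-85=8; pred: 69+42-13=98
Step 9: prey: 8+4-15=0; pred: 98+7-19=86
Step 10: prey: 0+0-0=0; pred: 86+0-17=69
Step 11: prey: 0+0-0=0; pred: 69+0-13=56
Step 12: prey: 0+0-0=0; pred: 56+0-11=45
Max prey = 90 at step 6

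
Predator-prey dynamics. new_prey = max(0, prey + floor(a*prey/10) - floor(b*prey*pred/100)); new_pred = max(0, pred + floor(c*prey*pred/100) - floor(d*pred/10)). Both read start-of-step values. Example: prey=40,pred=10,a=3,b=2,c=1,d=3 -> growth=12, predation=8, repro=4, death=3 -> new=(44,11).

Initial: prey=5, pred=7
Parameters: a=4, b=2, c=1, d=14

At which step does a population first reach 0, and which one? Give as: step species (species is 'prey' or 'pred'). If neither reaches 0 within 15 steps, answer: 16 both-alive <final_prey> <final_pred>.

Answer: 1 pred

Derivation:
Step 1: prey: 5+2-0=7; pred: 7+0-9=0
First extinction: pred at step 1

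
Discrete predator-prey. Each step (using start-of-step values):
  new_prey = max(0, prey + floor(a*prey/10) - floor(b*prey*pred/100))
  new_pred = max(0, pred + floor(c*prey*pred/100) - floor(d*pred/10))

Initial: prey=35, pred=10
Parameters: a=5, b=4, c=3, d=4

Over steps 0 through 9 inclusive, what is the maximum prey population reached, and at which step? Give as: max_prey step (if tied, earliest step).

Answer: 38 1

Derivation:
Step 1: prey: 35+17-14=38; pred: 10+10-4=16
Step 2: prey: 38+19-24=33; pred: 16+18-6=28
Step 3: prey: 33+16-36=13; pred: 28+27-11=44
Step 4: prey: 13+6-22=0; pred: 44+17-17=44
Step 5: prey: 0+0-0=0; pred: 44+0-17=27
Step 6: prey: 0+0-0=0; pred: 27+0-10=17
Step 7: prey: 0+0-0=0; pred: 17+0-6=11
Step 8: prey: 0+0-0=0; pred: 11+0-4=7
Step 9: prey: 0+0-0=0; pred: 7+0-2=5
Max prey = 38 at step 1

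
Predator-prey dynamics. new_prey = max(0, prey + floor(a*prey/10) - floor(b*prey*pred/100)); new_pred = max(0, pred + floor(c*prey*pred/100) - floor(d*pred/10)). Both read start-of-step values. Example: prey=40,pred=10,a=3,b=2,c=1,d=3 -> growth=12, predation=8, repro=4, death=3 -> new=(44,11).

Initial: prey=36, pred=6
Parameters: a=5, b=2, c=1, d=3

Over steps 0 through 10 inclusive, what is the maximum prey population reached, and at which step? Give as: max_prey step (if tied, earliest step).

Answer: 135 5

Derivation:
Step 1: prey: 36+18-4=50; pred: 6+2-1=7
Step 2: prey: 50+25-7=68; pred: 7+3-2=8
Step 3: prey: 68+34-10=92; pred: 8+5-2=11
Step 4: prey: 92+46-20=118; pred: 11+10-3=18
Step 5: prey: 118+59-42=135; pred: 18+21-5=34
Step 6: prey: 135+67-91=111; pred: 34+45-10=69
Step 7: prey: 111+55-153=13; pred: 69+76-20=125
Step 8: prey: 13+6-32=0; pred: 125+16-37=104
Step 9: prey: 0+0-0=0; pred: 104+0-31=73
Step 10: prey: 0+0-0=0; pred: 73+0-21=52
Max prey = 135 at step 5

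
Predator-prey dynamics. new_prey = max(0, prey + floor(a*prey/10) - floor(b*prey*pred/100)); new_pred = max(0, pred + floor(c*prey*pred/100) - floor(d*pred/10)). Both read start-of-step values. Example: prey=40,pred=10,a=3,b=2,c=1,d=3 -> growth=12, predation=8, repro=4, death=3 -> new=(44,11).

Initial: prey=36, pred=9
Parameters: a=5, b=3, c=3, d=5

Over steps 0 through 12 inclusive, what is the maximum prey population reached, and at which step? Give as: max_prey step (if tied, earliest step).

Step 1: prey: 36+18-9=45; pred: 9+9-4=14
Step 2: prey: 45+22-18=49; pred: 14+18-7=25
Step 3: prey: 49+24-36=37; pred: 25+36-12=49
Step 4: prey: 37+18-54=1; pred: 49+54-24=79
Step 5: prey: 1+0-2=0; pred: 79+2-39=42
Step 6: prey: 0+0-0=0; pred: 42+0-21=21
Step 7: prey: 0+0-0=0; pred: 21+0-10=11
Step 8: prey: 0+0-0=0; pred: 11+0-5=6
Step 9: prey: 0+0-0=0; pred: 6+0-3=3
Step 10: prey: 0+0-0=0; pred: 3+0-1=2
Step 11: prey: 0+0-0=0; pred: 2+0-1=1
Step 12: prey: 0+0-0=0; pred: 1+0-0=1
Max prey = 49 at step 2

Answer: 49 2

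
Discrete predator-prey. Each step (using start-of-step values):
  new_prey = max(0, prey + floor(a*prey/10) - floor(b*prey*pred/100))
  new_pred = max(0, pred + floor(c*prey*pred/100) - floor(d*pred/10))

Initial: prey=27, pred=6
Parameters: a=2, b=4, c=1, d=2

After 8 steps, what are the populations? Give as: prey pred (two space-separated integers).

Answer: 20 6

Derivation:
Step 1: prey: 27+5-6=26; pred: 6+1-1=6
Step 2: prey: 26+5-6=25; pred: 6+1-1=6
Step 3: prey: 25+5-6=24; pred: 6+1-1=6
Step 4: prey: 24+4-5=23; pred: 6+1-1=6
Step 5: prey: 23+4-5=22; pred: 6+1-1=6
Step 6: prey: 22+4-5=21; pred: 6+1-1=6
Step 7: prey: 21+4-5=20; pred: 6+1-1=6
Step 8: prey: 20+4-4=20; pred: 6+1-1=6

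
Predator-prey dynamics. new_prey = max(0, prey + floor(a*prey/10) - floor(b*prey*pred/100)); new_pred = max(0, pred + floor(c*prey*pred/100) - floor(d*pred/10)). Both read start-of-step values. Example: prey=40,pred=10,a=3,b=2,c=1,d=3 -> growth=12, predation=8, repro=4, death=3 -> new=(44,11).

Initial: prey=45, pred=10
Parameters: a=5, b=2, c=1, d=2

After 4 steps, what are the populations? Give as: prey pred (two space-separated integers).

Step 1: prey: 45+22-9=58; pred: 10+4-2=12
Step 2: prey: 58+29-13=74; pred: 12+6-2=16
Step 3: prey: 74+37-23=88; pred: 16+11-3=24
Step 4: prey: 88+44-42=90; pred: 24+21-4=41

Answer: 90 41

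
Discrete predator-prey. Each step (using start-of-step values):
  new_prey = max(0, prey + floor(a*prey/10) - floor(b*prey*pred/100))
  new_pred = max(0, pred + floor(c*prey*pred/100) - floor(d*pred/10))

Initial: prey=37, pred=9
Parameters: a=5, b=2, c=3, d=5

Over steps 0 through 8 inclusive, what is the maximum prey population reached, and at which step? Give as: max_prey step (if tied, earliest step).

Answer: 60 2

Derivation:
Step 1: prey: 37+18-6=49; pred: 9+9-4=14
Step 2: prey: 49+24-13=60; pred: 14+20-7=27
Step 3: prey: 60+30-32=58; pred: 27+48-13=62
Step 4: prey: 58+29-71=16; pred: 62+107-31=138
Step 5: prey: 16+8-44=0; pred: 138+66-69=135
Step 6: prey: 0+0-0=0; pred: 135+0-67=68
Step 7: prey: 0+0-0=0; pred: 68+0-34=34
Step 8: prey: 0+0-0=0; pred: 34+0-17=17
Max prey = 60 at step 2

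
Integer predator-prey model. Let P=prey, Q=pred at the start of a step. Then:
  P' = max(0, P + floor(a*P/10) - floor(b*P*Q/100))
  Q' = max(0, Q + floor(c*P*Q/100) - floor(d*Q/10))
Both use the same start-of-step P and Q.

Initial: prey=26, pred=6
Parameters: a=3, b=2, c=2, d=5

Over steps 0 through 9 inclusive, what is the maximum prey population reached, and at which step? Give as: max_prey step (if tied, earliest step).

Answer: 57 6

Derivation:
Step 1: prey: 26+7-3=30; pred: 6+3-3=6
Step 2: prey: 30+9-3=36; pred: 6+3-3=6
Step 3: prey: 36+10-4=42; pred: 6+4-3=7
Step 4: prey: 42+12-5=49; pred: 7+5-3=9
Step 5: prey: 49+14-8=55; pred: 9+8-4=13
Step 6: prey: 55+16-14=57; pred: 13+14-6=21
Step 7: prey: 57+17-23=51; pred: 21+23-10=34
Step 8: prey: 51+15-34=32; pred: 34+34-17=51
Step 9: prey: 32+9-32=9; pred: 51+32-25=58
Max prey = 57 at step 6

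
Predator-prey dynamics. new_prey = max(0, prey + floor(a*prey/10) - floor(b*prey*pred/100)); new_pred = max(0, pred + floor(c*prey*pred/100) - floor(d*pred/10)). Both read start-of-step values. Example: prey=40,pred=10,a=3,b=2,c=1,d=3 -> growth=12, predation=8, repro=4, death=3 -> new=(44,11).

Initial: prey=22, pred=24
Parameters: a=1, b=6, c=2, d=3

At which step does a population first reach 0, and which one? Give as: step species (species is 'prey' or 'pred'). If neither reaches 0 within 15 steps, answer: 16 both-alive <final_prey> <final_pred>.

Answer: 1 prey

Derivation:
Step 1: prey: 22+2-31=0; pred: 24+10-7=27
First extinction: prey at step 1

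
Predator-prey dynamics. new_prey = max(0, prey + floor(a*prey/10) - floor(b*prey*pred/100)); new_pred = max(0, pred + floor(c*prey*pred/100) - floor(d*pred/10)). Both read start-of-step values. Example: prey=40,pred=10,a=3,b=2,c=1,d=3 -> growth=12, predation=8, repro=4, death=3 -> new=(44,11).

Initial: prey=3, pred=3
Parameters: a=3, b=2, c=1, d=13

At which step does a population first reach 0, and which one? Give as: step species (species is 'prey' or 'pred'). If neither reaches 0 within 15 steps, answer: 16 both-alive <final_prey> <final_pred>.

Step 1: prey: 3+0-0=3; pred: 3+0-3=0
First extinction: pred at step 1

Answer: 1 pred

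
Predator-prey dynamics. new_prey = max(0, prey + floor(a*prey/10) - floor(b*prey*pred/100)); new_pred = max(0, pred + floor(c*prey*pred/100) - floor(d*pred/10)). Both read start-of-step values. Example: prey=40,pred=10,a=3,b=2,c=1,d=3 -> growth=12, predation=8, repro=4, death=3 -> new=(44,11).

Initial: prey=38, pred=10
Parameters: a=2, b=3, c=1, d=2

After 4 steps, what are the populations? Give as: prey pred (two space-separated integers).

Step 1: prey: 38+7-11=34; pred: 10+3-2=11
Step 2: prey: 34+6-11=29; pred: 11+3-2=12
Step 3: prey: 29+5-10=24; pred: 12+3-2=13
Step 4: prey: 24+4-9=19; pred: 13+3-2=14

Answer: 19 14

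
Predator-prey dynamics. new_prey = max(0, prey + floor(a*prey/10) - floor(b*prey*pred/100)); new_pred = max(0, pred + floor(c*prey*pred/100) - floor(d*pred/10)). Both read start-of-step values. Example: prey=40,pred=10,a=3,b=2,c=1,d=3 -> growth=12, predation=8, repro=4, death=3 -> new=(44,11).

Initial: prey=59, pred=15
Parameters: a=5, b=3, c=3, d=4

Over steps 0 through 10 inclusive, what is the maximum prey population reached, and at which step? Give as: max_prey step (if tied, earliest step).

Answer: 62 1

Derivation:
Step 1: prey: 59+29-26=62; pred: 15+26-6=35
Step 2: prey: 62+31-65=28; pred: 35+65-14=86
Step 3: prey: 28+14-72=0; pred: 86+72-34=124
Step 4: prey: 0+0-0=0; pred: 124+0-49=75
Step 5: prey: 0+0-0=0; pred: 75+0-30=45
Step 6: prey: 0+0-0=0; pred: 45+0-18=27
Step 7: prey: 0+0-0=0; pred: 27+0-10=17
Step 8: prey: 0+0-0=0; pred: 17+0-6=11
Step 9: prey: 0+0-0=0; pred: 11+0-4=7
Step 10: prey: 0+0-0=0; pred: 7+0-2=5
Max prey = 62 at step 1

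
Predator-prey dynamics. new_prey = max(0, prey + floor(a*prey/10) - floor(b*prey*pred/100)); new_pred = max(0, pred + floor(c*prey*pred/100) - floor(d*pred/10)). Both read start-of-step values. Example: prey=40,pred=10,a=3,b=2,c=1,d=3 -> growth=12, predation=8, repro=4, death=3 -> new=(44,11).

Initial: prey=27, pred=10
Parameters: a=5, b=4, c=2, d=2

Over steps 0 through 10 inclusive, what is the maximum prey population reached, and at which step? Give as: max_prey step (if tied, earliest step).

Answer: 30 1

Derivation:
Step 1: prey: 27+13-10=30; pred: 10+5-2=13
Step 2: prey: 30+15-15=30; pred: 13+7-2=18
Step 3: prey: 30+15-21=24; pred: 18+10-3=25
Step 4: prey: 24+12-24=12; pred: 25+12-5=32
Step 5: prey: 12+6-15=3; pred: 32+7-6=33
Step 6: prey: 3+1-3=1; pred: 33+1-6=28
Step 7: prey: 1+0-1=0; pred: 28+0-5=23
Step 8: prey: 0+0-0=0; pred: 23+0-4=19
Step 9: prey: 0+0-0=0; pred: 19+0-3=16
Step 10: prey: 0+0-0=0; pred: 16+0-3=13
Max prey = 30 at step 1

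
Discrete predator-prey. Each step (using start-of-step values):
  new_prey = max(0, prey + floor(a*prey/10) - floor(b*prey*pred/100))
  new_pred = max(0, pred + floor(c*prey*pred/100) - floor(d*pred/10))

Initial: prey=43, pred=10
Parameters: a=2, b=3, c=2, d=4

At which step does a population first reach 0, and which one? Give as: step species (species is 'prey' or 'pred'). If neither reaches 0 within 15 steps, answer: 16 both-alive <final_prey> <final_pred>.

Answer: 16 both-alive 3 2

Derivation:
Step 1: prey: 43+8-12=39; pred: 10+8-4=14
Step 2: prey: 39+7-16=30; pred: 14+10-5=19
Step 3: prey: 30+6-17=19; pred: 19+11-7=23
Step 4: prey: 19+3-13=9; pred: 23+8-9=22
Step 5: prey: 9+1-5=5; pred: 22+3-8=17
Step 6: prey: 5+1-2=4; pred: 17+1-6=12
Step 7: prey: 4+0-1=3; pred: 12+0-4=8
Step 8: prey: 3+0-0=3; pred: 8+0-3=5
Step 9: prey: 3+0-0=3; pred: 5+0-2=3
Step 10: prey: 3+0-0=3; pred: 3+0-1=2
Step 11: prey: 3+0-0=3; pred: 2+0-0=2
Steps 12-15: state stable at prey=3, pred=2 (no change)
No extinction within 15 steps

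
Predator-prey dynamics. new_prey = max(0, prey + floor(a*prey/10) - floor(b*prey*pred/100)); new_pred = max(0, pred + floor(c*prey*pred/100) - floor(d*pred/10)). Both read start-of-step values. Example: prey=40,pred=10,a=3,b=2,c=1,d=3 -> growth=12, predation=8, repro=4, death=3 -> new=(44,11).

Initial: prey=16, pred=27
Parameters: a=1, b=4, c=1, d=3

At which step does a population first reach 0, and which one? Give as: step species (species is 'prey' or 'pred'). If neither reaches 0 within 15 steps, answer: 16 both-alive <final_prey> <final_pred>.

Step 1: prey: 16+1-17=0; pred: 27+4-8=23
First extinction: prey at step 1

Answer: 1 prey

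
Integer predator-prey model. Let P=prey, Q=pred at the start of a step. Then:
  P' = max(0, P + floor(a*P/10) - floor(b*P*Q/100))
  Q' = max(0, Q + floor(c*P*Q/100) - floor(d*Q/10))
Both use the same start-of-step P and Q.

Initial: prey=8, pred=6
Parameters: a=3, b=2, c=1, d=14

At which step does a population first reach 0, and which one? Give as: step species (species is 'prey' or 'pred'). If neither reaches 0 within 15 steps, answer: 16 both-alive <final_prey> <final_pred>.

Answer: 1 pred

Derivation:
Step 1: prey: 8+2-0=10; pred: 6+0-8=0
First extinction: pred at step 1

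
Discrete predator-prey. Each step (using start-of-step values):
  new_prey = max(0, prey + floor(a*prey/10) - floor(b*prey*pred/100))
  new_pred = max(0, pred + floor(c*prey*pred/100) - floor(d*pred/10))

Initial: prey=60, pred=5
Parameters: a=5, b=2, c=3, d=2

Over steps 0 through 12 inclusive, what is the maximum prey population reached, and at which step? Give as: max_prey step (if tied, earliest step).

Answer: 105 2

Derivation:
Step 1: prey: 60+30-6=84; pred: 5+9-1=13
Step 2: prey: 84+42-21=105; pred: 13+32-2=43
Step 3: prey: 105+52-90=67; pred: 43+135-8=170
Step 4: prey: 67+33-227=0; pred: 170+341-34=477
Step 5: prey: 0+0-0=0; pred: 477+0-95=382
Step 6: prey: 0+0-0=0; pred: 382+0-76=306
Step 7: prey: 0+0-0=0; pred: 306+0-61=245
Step 8: prey: 0+0-0=0; pred: 245+0-49=196
Step 9: prey: 0+0-0=0; pred: 196+0-39=157
Step 10: prey: 0+0-0=0; pred: 157+0-31=126
Step 11: prey: 0+0-0=0; pred: 126+0-25=101
Step 12: prey: 0+0-0=0; pred: 101+0-20=81
Max prey = 105 at step 2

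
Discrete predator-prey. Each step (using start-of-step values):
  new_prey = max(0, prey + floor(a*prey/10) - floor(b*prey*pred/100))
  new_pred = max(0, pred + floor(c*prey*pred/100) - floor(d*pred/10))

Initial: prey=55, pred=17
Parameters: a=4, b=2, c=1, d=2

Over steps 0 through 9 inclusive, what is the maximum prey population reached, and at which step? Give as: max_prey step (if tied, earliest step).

Answer: 59 1

Derivation:
Step 1: prey: 55+22-18=59; pred: 17+9-3=23
Step 2: prey: 59+23-27=55; pred: 23+13-4=32
Step 3: prey: 55+22-35=42; pred: 32+17-6=43
Step 4: prey: 42+16-36=22; pred: 43+18-8=53
Step 5: prey: 22+8-23=7; pred: 53+11-10=54
Step 6: prey: 7+2-7=2; pred: 54+3-10=47
Step 7: prey: 2+0-1=1; pred: 47+0-9=38
Step 8: prey: 1+0-0=1; pred: 38+0-7=31
Step 9: prey: 1+0-0=1; pred: 31+0-6=25
Max prey = 59 at step 1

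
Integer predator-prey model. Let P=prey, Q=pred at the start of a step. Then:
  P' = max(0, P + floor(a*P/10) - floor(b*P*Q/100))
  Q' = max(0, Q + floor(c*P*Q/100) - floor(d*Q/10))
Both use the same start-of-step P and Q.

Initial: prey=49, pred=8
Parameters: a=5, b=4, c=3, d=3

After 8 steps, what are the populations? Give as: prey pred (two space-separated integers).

Answer: 0 16

Derivation:
Step 1: prey: 49+24-15=58; pred: 8+11-2=17
Step 2: prey: 58+29-39=48; pred: 17+29-5=41
Step 3: prey: 48+24-78=0; pred: 41+59-12=88
Step 4: prey: 0+0-0=0; pred: 88+0-26=62
Step 5: prey: 0+0-0=0; pred: 62+0-18=44
Step 6: prey: 0+0-0=0; pred: 44+0-13=31
Step 7: prey: 0+0-0=0; pred: 31+0-9=22
Step 8: prey: 0+0-0=0; pred: 22+0-6=16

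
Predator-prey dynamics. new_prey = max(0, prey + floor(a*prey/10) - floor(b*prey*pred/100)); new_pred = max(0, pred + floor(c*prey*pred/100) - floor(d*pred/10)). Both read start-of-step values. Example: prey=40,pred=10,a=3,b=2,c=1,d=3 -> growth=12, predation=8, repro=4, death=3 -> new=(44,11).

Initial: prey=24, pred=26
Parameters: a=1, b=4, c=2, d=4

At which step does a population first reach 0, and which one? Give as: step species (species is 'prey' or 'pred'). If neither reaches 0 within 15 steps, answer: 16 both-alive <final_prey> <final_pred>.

Answer: 2 prey

Derivation:
Step 1: prey: 24+2-24=2; pred: 26+12-10=28
Step 2: prey: 2+0-2=0; pred: 28+1-11=18
First extinction: prey at step 2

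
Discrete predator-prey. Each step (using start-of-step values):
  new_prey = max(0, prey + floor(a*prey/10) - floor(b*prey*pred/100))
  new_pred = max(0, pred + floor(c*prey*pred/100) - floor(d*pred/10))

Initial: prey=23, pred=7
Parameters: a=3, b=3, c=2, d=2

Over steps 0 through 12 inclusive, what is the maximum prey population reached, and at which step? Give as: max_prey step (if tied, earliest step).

Step 1: prey: 23+6-4=25; pred: 7+3-1=9
Step 2: prey: 25+7-6=26; pred: 9+4-1=12
Step 3: prey: 26+7-9=24; pred: 12+6-2=16
Step 4: prey: 24+7-11=20; pred: 16+7-3=20
Step 5: prey: 20+6-12=14; pred: 20+8-4=24
Step 6: prey: 14+4-10=8; pred: 24+6-4=26
Step 7: prey: 8+2-6=4; pred: 26+4-5=25
Step 8: prey: 4+1-3=2; pred: 25+2-5=22
Step 9: prey: 2+0-1=1; pred: 22+0-4=18
Step 10: prey: 1+0-0=1; pred: 18+0-3=15
Step 11: prey: 1+0-0=1; pred: 15+0-3=12
Step 12: prey: 1+0-0=1; pred: 12+0-2=10
Max prey = 26 at step 2

Answer: 26 2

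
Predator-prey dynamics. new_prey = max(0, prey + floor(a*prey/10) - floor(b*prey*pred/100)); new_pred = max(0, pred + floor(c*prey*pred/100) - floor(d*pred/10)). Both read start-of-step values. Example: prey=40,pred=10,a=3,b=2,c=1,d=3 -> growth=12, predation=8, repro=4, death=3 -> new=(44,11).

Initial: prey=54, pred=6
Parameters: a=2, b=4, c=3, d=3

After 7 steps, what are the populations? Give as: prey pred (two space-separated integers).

Step 1: prey: 54+10-12=52; pred: 6+9-1=14
Step 2: prey: 52+10-29=33; pred: 14+21-4=31
Step 3: prey: 33+6-40=0; pred: 31+30-9=52
Step 4: prey: 0+0-0=0; pred: 52+0-15=37
Step 5: prey: 0+0-0=0; pred: 37+0-11=26
Step 6: prey: 0+0-0=0; pred: 26+0-7=19
Step 7: prey: 0+0-0=0; pred: 19+0-5=14

Answer: 0 14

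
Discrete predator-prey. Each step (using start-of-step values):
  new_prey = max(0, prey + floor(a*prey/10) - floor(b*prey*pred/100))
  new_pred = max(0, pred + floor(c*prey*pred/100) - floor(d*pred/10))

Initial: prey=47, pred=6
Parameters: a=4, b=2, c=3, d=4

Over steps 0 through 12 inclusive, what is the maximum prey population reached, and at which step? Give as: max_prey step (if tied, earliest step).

Step 1: prey: 47+18-5=60; pred: 6+8-2=12
Step 2: prey: 60+24-14=70; pred: 12+21-4=29
Step 3: prey: 70+28-40=58; pred: 29+60-11=78
Step 4: prey: 58+23-90=0; pred: 78+135-31=182
Step 5: prey: 0+0-0=0; pred: 182+0-72=110
Step 6: prey: 0+0-0=0; pred: 110+0-44=66
Step 7: prey: 0+0-0=0; pred: 66+0-26=40
Step 8: prey: 0+0-0=0; pred: 40+0-16=24
Step 9: prey: 0+0-0=0; pred: 24+0-9=15
Step 10: prey: 0+0-0=0; pred: 15+0-6=9
Step 11: prey: 0+0-0=0; pred: 9+0-3=6
Step 12: prey: 0+0-0=0; pred: 6+0-2=4
Max prey = 70 at step 2

Answer: 70 2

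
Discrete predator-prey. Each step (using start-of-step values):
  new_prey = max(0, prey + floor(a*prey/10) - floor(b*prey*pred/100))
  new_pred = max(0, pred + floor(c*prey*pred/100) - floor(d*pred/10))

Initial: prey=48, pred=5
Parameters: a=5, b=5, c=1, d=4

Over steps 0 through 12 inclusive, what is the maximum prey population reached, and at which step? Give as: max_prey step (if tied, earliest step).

Answer: 99 4

Derivation:
Step 1: prey: 48+24-12=60; pred: 5+2-2=5
Step 2: prey: 60+30-15=75; pred: 5+3-2=6
Step 3: prey: 75+37-22=90; pred: 6+4-2=8
Step 4: prey: 90+45-36=99; pred: 8+7-3=12
Step 5: prey: 99+49-59=89; pred: 12+11-4=19
Step 6: prey: 89+44-84=49; pred: 19+16-7=28
Step 7: prey: 49+24-68=5; pred: 28+13-11=30
Step 8: prey: 5+2-7=0; pred: 30+1-12=19
Step 9: prey: 0+0-0=0; pred: 19+0-7=12
Step 10: prey: 0+0-0=0; pred: 12+0-4=8
Step 11: prey: 0+0-0=0; pred: 8+0-3=5
Step 12: prey: 0+0-0=0; pred: 5+0-2=3
Max prey = 99 at step 4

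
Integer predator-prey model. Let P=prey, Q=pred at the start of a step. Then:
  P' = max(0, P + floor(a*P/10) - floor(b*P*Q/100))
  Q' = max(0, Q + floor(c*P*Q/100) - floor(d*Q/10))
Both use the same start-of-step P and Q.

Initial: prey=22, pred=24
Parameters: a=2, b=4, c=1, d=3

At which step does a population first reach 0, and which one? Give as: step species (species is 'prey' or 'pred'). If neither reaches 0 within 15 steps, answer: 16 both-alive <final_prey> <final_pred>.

Answer: 16 both-alive 1 3

Derivation:
Step 1: prey: 22+4-21=5; pred: 24+5-7=22
Step 2: prey: 5+1-4=2; pred: 22+1-6=17
Step 3: prey: 2+0-1=1; pred: 17+0-5=12
Step 4: prey: 1+0-0=1; pred: 12+0-3=9
Step 5: prey: 1+0-0=1; pred: 9+0-2=7
Step 6: prey: 1+0-0=1; pred: 7+0-2=5
Step 7: prey: 1+0-0=1; pred: 5+0-1=4
Step 8: prey: 1+0-0=1; pred: 4+0-1=3
Step 9: prey: 1+0-0=1; pred: 3+0-0=3
Steps 10-15: state stable at prey=1, pred=3 (no change)
No extinction within 15 steps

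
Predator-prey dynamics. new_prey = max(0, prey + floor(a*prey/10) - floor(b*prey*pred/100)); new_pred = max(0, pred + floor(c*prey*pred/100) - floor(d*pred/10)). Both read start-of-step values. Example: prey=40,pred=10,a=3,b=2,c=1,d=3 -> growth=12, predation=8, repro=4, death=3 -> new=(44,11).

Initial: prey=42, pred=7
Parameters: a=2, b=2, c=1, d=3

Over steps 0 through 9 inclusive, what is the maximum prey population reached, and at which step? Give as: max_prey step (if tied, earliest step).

Step 1: prey: 42+8-5=45; pred: 7+2-2=7
Step 2: prey: 45+9-6=48; pred: 7+3-2=8
Step 3: prey: 48+9-7=50; pred: 8+3-2=9
Step 4: prey: 50+10-9=51; pred: 9+4-2=11
Step 5: prey: 51+10-11=50; pred: 11+5-3=13
Step 6: prey: 50+10-13=47; pred: 13+6-3=16
Step 7: prey: 47+9-15=41; pred: 16+7-4=19
Step 8: prey: 41+8-15=34; pred: 19+7-5=21
Step 9: prey: 34+6-14=26; pred: 21+7-6=22
Max prey = 51 at step 4

Answer: 51 4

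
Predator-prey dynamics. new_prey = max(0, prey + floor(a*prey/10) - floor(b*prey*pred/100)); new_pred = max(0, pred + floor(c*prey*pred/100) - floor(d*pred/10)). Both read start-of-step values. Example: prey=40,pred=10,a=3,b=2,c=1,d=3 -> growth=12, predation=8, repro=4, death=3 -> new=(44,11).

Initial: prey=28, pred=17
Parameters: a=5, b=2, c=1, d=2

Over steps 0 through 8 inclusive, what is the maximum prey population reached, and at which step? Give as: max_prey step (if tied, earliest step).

Answer: 44 4

Derivation:
Step 1: prey: 28+14-9=33; pred: 17+4-3=18
Step 2: prey: 33+16-11=38; pred: 18+5-3=20
Step 3: prey: 38+19-15=42; pred: 20+7-4=23
Step 4: prey: 42+21-19=44; pred: 23+9-4=28
Step 5: prey: 44+22-24=42; pred: 28+12-5=35
Step 6: prey: 42+21-29=34; pred: 35+14-7=42
Step 7: prey: 34+17-28=23; pred: 42+14-8=48
Step 8: prey: 23+11-22=12; pred: 48+11-9=50
Max prey = 44 at step 4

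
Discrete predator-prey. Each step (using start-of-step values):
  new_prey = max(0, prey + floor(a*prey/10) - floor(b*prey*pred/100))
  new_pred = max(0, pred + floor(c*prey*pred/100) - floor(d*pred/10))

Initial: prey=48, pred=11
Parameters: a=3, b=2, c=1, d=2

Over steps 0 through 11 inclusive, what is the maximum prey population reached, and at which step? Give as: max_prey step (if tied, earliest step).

Step 1: prey: 48+14-10=52; pred: 11+5-2=14
Step 2: prey: 52+15-14=53; pred: 14+7-2=19
Step 3: prey: 53+15-20=48; pred: 19+10-3=26
Step 4: prey: 48+14-24=38; pred: 26+12-5=33
Step 5: prey: 38+11-25=24; pred: 33+12-6=39
Step 6: prey: 24+7-18=13; pred: 39+9-7=41
Step 7: prey: 13+3-10=6; pred: 41+5-8=38
Step 8: prey: 6+1-4=3; pred: 38+2-7=33
Step 9: prey: 3+0-1=2; pred: 33+0-6=27
Step 10: prey: 2+0-1=1; pred: 27+0-5=22
Step 11: prey: 1+0-0=1; pred: 22+0-4=18
Max prey = 53 at step 2

Answer: 53 2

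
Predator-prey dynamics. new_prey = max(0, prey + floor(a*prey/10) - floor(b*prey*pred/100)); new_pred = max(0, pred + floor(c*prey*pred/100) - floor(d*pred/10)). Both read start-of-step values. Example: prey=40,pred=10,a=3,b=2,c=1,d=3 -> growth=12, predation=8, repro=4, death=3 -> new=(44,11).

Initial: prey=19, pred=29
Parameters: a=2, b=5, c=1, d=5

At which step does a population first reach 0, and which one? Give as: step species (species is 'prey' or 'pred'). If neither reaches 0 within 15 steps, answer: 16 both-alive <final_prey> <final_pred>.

Step 1: prey: 19+3-27=0; pred: 29+5-14=20
First extinction: prey at step 1

Answer: 1 prey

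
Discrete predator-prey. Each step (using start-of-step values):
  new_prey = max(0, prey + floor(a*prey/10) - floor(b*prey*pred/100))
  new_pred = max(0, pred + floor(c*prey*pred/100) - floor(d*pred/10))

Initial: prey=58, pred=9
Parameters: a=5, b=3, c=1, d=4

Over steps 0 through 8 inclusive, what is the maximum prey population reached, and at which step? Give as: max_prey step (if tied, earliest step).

Step 1: prey: 58+29-15=72; pred: 9+5-3=11
Step 2: prey: 72+36-23=85; pred: 11+7-4=14
Step 3: prey: 85+42-35=92; pred: 14+11-5=20
Step 4: prey: 92+46-55=83; pred: 20+18-8=30
Step 5: prey: 83+41-74=50; pred: 30+24-12=42
Step 6: prey: 50+25-63=12; pred: 42+21-16=47
Step 7: prey: 12+6-16=2; pred: 47+5-18=34
Step 8: prey: 2+1-2=1; pred: 34+0-13=21
Max prey = 92 at step 3

Answer: 92 3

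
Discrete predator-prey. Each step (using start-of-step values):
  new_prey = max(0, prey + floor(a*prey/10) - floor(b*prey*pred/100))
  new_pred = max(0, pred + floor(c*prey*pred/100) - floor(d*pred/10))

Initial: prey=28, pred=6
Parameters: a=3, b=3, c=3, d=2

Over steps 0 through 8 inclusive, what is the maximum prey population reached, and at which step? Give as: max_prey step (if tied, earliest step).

Answer: 31 1

Derivation:
Step 1: prey: 28+8-5=31; pred: 6+5-1=10
Step 2: prey: 31+9-9=31; pred: 10+9-2=17
Step 3: prey: 31+9-15=25; pred: 17+15-3=29
Step 4: prey: 25+7-21=11; pred: 29+21-5=45
Step 5: prey: 11+3-14=0; pred: 45+14-9=50
Step 6: prey: 0+0-0=0; pred: 50+0-10=40
Step 7: prey: 0+0-0=0; pred: 40+0-8=32
Step 8: prey: 0+0-0=0; pred: 32+0-6=26
Max prey = 31 at step 1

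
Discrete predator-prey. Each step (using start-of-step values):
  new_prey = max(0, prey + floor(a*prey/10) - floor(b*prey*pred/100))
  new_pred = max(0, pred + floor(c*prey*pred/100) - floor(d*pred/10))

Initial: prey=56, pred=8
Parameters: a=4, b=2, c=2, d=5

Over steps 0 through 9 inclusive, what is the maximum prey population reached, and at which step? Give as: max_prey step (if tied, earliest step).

Step 1: prey: 56+22-8=70; pred: 8+8-4=12
Step 2: prey: 70+28-16=82; pred: 12+16-6=22
Step 3: prey: 82+32-36=78; pred: 22+36-11=47
Step 4: prey: 78+31-73=36; pred: 47+73-23=97
Step 5: prey: 36+14-69=0; pred: 97+69-48=118
Step 6: prey: 0+0-0=0; pred: 118+0-59=59
Step 7: prey: 0+0-0=0; pred: 59+0-29=30
Step 8: prey: 0+0-0=0; pred: 30+0-15=15
Step 9: prey: 0+0-0=0; pred: 15+0-7=8
Max prey = 82 at step 2

Answer: 82 2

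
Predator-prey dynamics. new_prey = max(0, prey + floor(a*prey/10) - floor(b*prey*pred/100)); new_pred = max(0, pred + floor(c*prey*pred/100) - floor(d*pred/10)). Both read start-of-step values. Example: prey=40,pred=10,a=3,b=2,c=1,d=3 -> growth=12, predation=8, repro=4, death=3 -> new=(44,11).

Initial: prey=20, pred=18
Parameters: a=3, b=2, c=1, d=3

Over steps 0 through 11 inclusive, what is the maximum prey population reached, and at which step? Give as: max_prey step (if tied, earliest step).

Answer: 39 11

Derivation:
Step 1: prey: 20+6-7=19; pred: 18+3-5=16
Step 2: prey: 19+5-6=18; pred: 16+3-4=15
Step 3: prey: 18+5-5=18; pred: 15+2-4=13
Step 4: prey: 18+5-4=19; pred: 13+2-3=12
Step 5: prey: 19+5-4=20; pred: 12+2-3=11
Step 6: prey: 20+6-4=22; pred: 11+2-3=10
Step 7: prey: 22+6-4=24; pred: 10+2-3=9
Step 8: prey: 24+7-4=27; pred: 9+2-2=9
Step 9: prey: 27+8-4=31; pred: 9+2-2=9
Step 10: prey: 31+9-5=35; pred: 9+2-2=9
Step 11: prey: 35+10-6=39; pred: 9+3-2=10
Max prey = 39 at step 11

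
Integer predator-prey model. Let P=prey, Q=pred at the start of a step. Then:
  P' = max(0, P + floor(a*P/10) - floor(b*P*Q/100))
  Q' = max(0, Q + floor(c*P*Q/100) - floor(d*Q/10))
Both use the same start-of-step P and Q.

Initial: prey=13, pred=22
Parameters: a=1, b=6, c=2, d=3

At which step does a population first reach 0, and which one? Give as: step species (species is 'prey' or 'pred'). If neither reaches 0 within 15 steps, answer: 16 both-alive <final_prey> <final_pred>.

Answer: 1 prey

Derivation:
Step 1: prey: 13+1-17=0; pred: 22+5-6=21
First extinction: prey at step 1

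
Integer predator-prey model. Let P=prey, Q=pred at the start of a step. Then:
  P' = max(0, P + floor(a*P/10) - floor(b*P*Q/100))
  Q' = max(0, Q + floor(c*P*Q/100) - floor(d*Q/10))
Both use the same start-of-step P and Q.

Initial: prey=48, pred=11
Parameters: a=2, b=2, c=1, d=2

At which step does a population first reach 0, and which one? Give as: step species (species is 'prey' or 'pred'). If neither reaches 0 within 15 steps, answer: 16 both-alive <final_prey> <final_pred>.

Step 1: prey: 48+9-10=47; pred: 11+5-2=14
Step 2: prey: 47+9-13=43; pred: 14+6-2=18
Step 3: prey: 43+8-15=36; pred: 18+7-3=22
Step 4: prey: 36+7-15=28; pred: 22+7-4=25
Step 5: prey: 28+5-14=19; pred: 25+7-5=27
Step 6: prey: 19+3-10=12; pred: 27+5-5=27
Step 7: prey: 12+2-6=8; pred: 27+3-5=25
Step 8: prey: 8+1-4=5; pred: 25+2-5=22
Step 9: prey: 5+1-2=4; pred: 22+1-4=19
Step 10: prey: 4+0-1=3; pred: 19+0-3=16
Step 11: prey: 3+0-0=3; pred: 16+0-3=13
Step 12: prey: 3+0-0=3; pred: 13+0-2=11
Step 13: prey: 3+0-0=3; pred: 11+0-2=9
Step 14: prey: 3+0-0=3; pred: 9+0-1=8
Step 15: prey: 3+0-0=3; pred: 8+0-1=7
No extinction within 15 steps

Answer: 16 both-alive 3 7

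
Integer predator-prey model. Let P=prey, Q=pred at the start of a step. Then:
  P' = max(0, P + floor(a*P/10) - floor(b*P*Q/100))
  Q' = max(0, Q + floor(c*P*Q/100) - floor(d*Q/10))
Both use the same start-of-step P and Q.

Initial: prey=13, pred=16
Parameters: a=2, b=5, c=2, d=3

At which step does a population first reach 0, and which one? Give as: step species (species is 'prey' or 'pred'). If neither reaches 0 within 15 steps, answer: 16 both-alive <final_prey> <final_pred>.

Answer: 16 both-alive 1 3

Derivation:
Step 1: prey: 13+2-10=5; pred: 16+4-4=16
Step 2: prey: 5+1-4=2; pred: 16+1-4=13
Step 3: prey: 2+0-1=1; pred: 13+0-3=10
Step 4: prey: 1+0-0=1; pred: 10+0-3=7
Step 5: prey: 1+0-0=1; pred: 7+0-2=5
Step 6: prey: 1+0-0=1; pred: 5+0-1=4
Step 7: prey: 1+0-0=1; pred: 4+0-1=3
Step 8: prey: 1+0-0=1; pred: 3+0-0=3
Steps 9-15: state stable at prey=1, pred=3 (no change)
No extinction within 15 steps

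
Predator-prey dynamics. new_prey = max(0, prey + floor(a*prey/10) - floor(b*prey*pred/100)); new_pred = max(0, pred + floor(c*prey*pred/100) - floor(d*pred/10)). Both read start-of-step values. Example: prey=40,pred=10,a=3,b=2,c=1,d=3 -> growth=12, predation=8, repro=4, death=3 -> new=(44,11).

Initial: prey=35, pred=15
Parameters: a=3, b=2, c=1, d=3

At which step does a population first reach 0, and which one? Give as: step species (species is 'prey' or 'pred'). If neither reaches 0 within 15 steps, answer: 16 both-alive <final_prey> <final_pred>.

Step 1: prey: 35+10-10=35; pred: 15+5-4=16
Step 2: prey: 35+10-11=34; pred: 16+5-4=17
Step 3: prey: 34+10-11=33; pred: 17+5-5=17
Step 4: prey: 33+9-11=31; pred: 17+5-5=17
Step 5: prey: 31+9-10=30; pred: 17+5-5=17
Step 6: prey: 30+9-10=29; pred: 17+5-5=17
Step 7: prey: 29+8-9=28; pred: 17+4-5=16
Step 8: prey: 28+8-8=28; pred: 16+4-4=16
Steps 9-15: state stable at prey=28, pred=16 (no change)
No extinction within 15 steps

Answer: 16 both-alive 28 16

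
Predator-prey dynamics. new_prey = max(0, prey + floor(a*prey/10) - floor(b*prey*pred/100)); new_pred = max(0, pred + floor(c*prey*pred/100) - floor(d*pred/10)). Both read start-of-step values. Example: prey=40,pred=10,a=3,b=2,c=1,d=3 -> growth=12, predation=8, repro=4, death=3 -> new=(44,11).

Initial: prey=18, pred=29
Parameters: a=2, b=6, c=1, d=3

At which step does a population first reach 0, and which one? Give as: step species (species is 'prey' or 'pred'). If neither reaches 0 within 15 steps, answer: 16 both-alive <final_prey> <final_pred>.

Answer: 1 prey

Derivation:
Step 1: prey: 18+3-31=0; pred: 29+5-8=26
First extinction: prey at step 1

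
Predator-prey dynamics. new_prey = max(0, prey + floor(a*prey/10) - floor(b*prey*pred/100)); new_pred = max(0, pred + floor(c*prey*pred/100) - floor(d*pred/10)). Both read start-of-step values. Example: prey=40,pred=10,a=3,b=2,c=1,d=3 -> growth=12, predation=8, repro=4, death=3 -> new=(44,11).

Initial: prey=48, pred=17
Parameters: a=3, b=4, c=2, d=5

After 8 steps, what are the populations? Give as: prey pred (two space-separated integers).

Step 1: prey: 48+14-32=30; pred: 17+16-8=25
Step 2: prey: 30+9-30=9; pred: 25+15-12=28
Step 3: prey: 9+2-10=1; pred: 28+5-14=19
Step 4: prey: 1+0-0=1; pred: 19+0-9=10
Step 5: prey: 1+0-0=1; pred: 10+0-5=5
Step 6: prey: 1+0-0=1; pred: 5+0-2=3
Step 7: prey: 1+0-0=1; pred: 3+0-1=2
Step 8: prey: 1+0-0=1; pred: 2+0-1=1

Answer: 1 1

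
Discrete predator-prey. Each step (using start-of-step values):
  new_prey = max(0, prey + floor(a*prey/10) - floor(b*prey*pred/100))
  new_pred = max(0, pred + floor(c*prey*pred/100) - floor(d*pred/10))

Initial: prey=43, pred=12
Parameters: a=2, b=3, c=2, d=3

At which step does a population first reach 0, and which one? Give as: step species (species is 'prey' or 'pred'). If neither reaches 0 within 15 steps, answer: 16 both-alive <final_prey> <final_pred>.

Answer: 16 both-alive 1 3

Derivation:
Step 1: prey: 43+8-15=36; pred: 12+10-3=19
Step 2: prey: 36+7-20=23; pred: 19+13-5=27
Step 3: prey: 23+4-18=9; pred: 27+12-8=31
Step 4: prey: 9+1-8=2; pred: 31+5-9=27
Step 5: prey: 2+0-1=1; pred: 27+1-8=20
Step 6: prey: 1+0-0=1; pred: 20+0-6=14
Step 7: prey: 1+0-0=1; pred: 14+0-4=10
Step 8: prey: 1+0-0=1; pred: 10+0-3=7
Step 9: prey: 1+0-0=1; pred: 7+0-2=5
Step 10: prey: 1+0-0=1; pred: 5+0-1=4
Step 11: prey: 1+0-0=1; pred: 4+0-1=3
Step 12: prey: 1+0-0=1; pred: 3+0-0=3
Steps 13-15: state stable at prey=1, pred=3 (no change)
No extinction within 15 steps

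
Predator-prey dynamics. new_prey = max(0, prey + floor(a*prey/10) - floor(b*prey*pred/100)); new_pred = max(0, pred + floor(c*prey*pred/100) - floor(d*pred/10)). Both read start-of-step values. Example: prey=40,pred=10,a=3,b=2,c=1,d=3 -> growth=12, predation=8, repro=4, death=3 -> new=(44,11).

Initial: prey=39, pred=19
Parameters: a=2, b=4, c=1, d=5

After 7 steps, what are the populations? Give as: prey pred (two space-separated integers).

Step 1: prey: 39+7-29=17; pred: 19+7-9=17
Step 2: prey: 17+3-11=9; pred: 17+2-8=11
Step 3: prey: 9+1-3=7; pred: 11+0-5=6
Step 4: prey: 7+1-1=7; pred: 6+0-3=3
Step 5: prey: 7+1-0=8; pred: 3+0-1=2
Step 6: prey: 8+1-0=9; pred: 2+0-1=1
Step 7: prey: 9+1-0=10; pred: 1+0-0=1

Answer: 10 1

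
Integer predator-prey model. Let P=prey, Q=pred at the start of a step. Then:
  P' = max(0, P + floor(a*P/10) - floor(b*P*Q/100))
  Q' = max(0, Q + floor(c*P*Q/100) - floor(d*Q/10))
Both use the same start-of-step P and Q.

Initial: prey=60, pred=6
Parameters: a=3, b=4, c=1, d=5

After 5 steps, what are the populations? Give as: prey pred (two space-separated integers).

Answer: 68 11

Derivation:
Step 1: prey: 60+18-14=64; pred: 6+3-3=6
Step 2: prey: 64+19-15=68; pred: 6+3-3=6
Step 3: prey: 68+20-16=72; pred: 6+4-3=7
Step 4: prey: 72+21-20=73; pred: 7+5-3=9
Step 5: prey: 73+21-26=68; pred: 9+6-4=11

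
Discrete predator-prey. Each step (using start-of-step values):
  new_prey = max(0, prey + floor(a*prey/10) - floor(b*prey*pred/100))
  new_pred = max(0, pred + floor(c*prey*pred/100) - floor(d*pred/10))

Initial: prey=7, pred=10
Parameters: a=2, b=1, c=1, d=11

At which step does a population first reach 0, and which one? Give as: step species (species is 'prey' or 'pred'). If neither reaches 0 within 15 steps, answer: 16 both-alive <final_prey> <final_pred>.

Answer: 1 pred

Derivation:
Step 1: prey: 7+1-0=8; pred: 10+0-11=0
First extinction: pred at step 1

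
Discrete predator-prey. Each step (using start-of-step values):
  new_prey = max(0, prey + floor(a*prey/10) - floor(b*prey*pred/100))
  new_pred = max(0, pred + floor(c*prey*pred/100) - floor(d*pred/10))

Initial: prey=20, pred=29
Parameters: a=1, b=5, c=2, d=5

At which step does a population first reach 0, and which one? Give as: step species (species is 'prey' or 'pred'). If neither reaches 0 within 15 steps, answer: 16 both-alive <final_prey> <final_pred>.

Step 1: prey: 20+2-29=0; pred: 29+11-14=26
First extinction: prey at step 1

Answer: 1 prey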